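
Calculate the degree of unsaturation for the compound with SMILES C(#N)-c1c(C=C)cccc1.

Molecular formula from the SMILES: C9H7N.
DoU = (2C + 2 + N − H − X)/2 = (2·9 + 2 + 1 − 7 − 0)/2 = 14/2 = 7.
(Structurally: 1 ring(s) + 6 π bond(s) = 7.)

7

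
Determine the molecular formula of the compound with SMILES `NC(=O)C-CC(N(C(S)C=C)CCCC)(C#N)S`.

Heavy atoms from the SMILES: 12 C, 3 N, 1 O, 2 S.
Implicit hydrogens by atom environment:
  6 × C: 2 H each → 12
  3 × C: no H
  2 × C: 1 H each → 2
  2 × N: no H
  2 × S: 1 H each → 2
  1 × C: 3 H
  1 × N: 2 H
  1 × O: no H
  Total hydrogens = 21.
Molecular formula: C12H21N3OS2

C12H21N3OS2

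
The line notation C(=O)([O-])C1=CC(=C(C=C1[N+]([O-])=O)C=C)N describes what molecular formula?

C9H7N2O4-

Heavy atoms from the SMILES: 9 C, 2 N, 4 O.
Implicit hydrogens by atom environment:
  4 × C (aromatic): no H
  2 × C (aromatic): 1 H each → 2
  2 × O: no H
  2 × O (charge -1): no H
  1 × C: 2 H
  1 × C: 1 H
  1 × C: no H
  1 × N: 2 H
  1 × N (charge +1): no H
  Total hydrogens = 7.
Net charge -1.
Molecular formula: C9H7N2O4-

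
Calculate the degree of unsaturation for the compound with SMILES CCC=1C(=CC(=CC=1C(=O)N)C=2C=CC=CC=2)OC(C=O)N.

10

Molecular formula from the SMILES: C17H18N2O3.
DoU = (2C + 2 + N − H − X)/2 = (2·17 + 2 + 2 − 18 − 0)/2 = 20/2 = 10.
(Structurally: 2 ring(s) + 8 π bond(s) = 10.)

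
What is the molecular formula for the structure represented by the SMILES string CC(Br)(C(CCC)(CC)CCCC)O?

C12H25BrO

Heavy atoms from the SMILES: 1 Br, 12 C, 1 O.
Implicit hydrogens by atom environment:
  6 × C: 2 H each → 12
  4 × C: 3 H each → 12
  2 × C: no H
  1 × Br: no H
  1 × O: 1 H
  Total hydrogens = 25.
Molecular formula: C12H25BrO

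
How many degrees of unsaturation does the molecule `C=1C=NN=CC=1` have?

4

Molecular formula from the SMILES: C4H4N2.
DoU = (2C + 2 + N − H − X)/2 = (2·4 + 2 + 2 − 4 − 0)/2 = 8/2 = 4.
(Structurally: 1 ring(s) + 3 π bond(s) = 4.)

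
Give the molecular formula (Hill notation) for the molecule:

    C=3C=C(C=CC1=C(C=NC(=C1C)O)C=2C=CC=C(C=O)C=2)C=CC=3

Heavy atoms from the SMILES: 21 C, 1 N, 2 O.
Implicit hydrogens by atom environment:
  10 × C (aromatic): 1 H each → 10
  7 × C (aromatic): no H
  3 × C: 1 H each → 3
  1 × C: 3 H
  1 × N (aromatic): no H
  1 × O: 1 H
  1 × O: no H
  Total hydrogens = 17.
Molecular formula: C21H17NO2

C21H17NO2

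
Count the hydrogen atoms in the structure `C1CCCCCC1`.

14

Hydrogens are implicit in SMILES; fill each atom to its normal valence:
  7 × C: 2 H each → 14
  Total hydrogens = 14.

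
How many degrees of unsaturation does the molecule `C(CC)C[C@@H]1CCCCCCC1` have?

1

Molecular formula from the SMILES: C12H24.
DoU = (2C + 2 + N − H − X)/2 = (2·12 + 2 + 0 − 24 − 0)/2 = 2/2 = 1.
(Structurally: 1 ring(s) + 0 π bond(s) = 1.)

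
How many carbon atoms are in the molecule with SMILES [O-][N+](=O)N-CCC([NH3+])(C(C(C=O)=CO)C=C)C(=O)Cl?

10

The symbol for carbon appears 10 times in the SMILES. (Cl is a single chlorine, not C + l.)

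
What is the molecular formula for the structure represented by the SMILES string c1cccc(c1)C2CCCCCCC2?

Heavy atoms from the SMILES: 14 C.
Implicit hydrogens by atom environment:
  7 × C: 2 H each → 14
  5 × C (aromatic): 1 H each → 5
  1 × C: 1 H
  1 × C (aromatic): no H
  Total hydrogens = 20.
Molecular formula: C14H20

C14H20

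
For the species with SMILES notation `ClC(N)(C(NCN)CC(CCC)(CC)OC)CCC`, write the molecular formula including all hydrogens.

C14H32ClN3O

Heavy atoms from the SMILES: 14 C, 1 Cl, 3 N, 1 O.
Implicit hydrogens by atom environment:
  7 × C: 2 H each → 14
  4 × C: 3 H each → 12
  2 × C: no H
  2 × N: 2 H each → 4
  1 × C: 1 H
  1 × Cl: no H
  1 × N: 1 H
  1 × O: no H
  Total hydrogens = 32.
Molecular formula: C14H32ClN3O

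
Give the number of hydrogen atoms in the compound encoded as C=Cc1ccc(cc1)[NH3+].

Hydrogens are implicit in SMILES; fill each atom to its normal valence:
  4 × C (aromatic): 1 H each → 4
  2 × C (aromatic): no H
  1 × C: 2 H
  1 × C: 1 H
  1 × N (charge +1): 3 H
  Total hydrogens = 10.

10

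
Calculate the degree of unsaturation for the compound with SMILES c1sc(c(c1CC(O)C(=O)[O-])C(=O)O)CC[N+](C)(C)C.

5

Molecular formula from the SMILES: C13H19NO5S.
DoU = (2C + 2 + N − H − X)/2 = (2·13 + 2 + 1 − 19 − 0)/2 = 10/2 = 5.
(Structurally: 1 ring(s) + 4 π bond(s) = 5.)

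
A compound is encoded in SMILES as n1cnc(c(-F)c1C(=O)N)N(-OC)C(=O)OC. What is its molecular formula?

Heavy atoms from the SMILES: 8 C, 1 F, 4 N, 4 O.
Implicit hydrogens by atom environment:
  4 × O: no H
  3 × C (aromatic): no H
  2 × C: 3 H each → 6
  2 × C: no H
  2 × N (aromatic): no H
  1 × C (aromatic): 1 H
  1 × F: no H
  1 × N: 2 H
  1 × N: no H
  Total hydrogens = 9.
Molecular formula: C8H9FN4O4

C8H9FN4O4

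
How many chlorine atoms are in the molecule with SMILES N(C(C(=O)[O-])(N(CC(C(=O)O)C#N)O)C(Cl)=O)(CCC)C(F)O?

1

The symbol for chlorine appears 1 time in the SMILES.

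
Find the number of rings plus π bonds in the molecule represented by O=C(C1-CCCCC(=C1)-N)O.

Molecular formula from the SMILES: C8H13NO2.
DoU = (2C + 2 + N − H − X)/2 = (2·8 + 2 + 1 − 13 − 0)/2 = 6/2 = 3.
(Structurally: 1 ring(s) + 2 π bond(s) = 3.)

3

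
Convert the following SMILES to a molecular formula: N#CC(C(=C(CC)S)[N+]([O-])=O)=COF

C7H7FN2O3S

Heavy atoms from the SMILES: 7 C, 1 F, 2 N, 3 O, 1 S.
Implicit hydrogens by atom environment:
  4 × C: no H
  2 × O: no H
  1 × C: 3 H
  1 × C: 2 H
  1 × C: 1 H
  1 × F: no H
  1 × N: no H
  1 × N (charge +1): no H
  1 × O (charge -1): no H
  1 × S: 1 H
  Total hydrogens = 7.
Molecular formula: C7H7FN2O3S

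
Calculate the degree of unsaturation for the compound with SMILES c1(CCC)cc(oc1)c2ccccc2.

7

Molecular formula from the SMILES: C13H14O.
DoU = (2C + 2 + N − H − X)/2 = (2·13 + 2 + 0 − 14 − 0)/2 = 14/2 = 7.
(Structurally: 2 ring(s) + 5 π bond(s) = 7.)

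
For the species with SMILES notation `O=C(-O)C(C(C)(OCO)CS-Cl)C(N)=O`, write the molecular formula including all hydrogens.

C7H12ClNO5S

Heavy atoms from the SMILES: 7 C, 1 Cl, 1 N, 5 O, 1 S.
Implicit hydrogens by atom environment:
  3 × C: no H
  3 × O: no H
  2 × C: 2 H each → 4
  2 × O: 1 H each → 2
  1 × C: 3 H
  1 × C: 1 H
  1 × Cl: no H
  1 × N: 2 H
  1 × S: no H
  Total hydrogens = 12.
Molecular formula: C7H12ClNO5S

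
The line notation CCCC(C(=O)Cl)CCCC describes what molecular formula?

C9H17ClO

Heavy atoms from the SMILES: 9 C, 1 Cl, 1 O.
Implicit hydrogens by atom environment:
  5 × C: 2 H each → 10
  2 × C: 3 H each → 6
  1 × C: 1 H
  1 × C: no H
  1 × Cl: no H
  1 × O: no H
  Total hydrogens = 17.
Molecular formula: C9H17ClO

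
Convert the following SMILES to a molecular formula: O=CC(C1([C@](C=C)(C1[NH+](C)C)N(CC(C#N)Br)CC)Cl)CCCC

Heavy atoms from the SMILES: 1 Br, 18 C, 1 Cl, 3 N, 1 O.
Implicit hydrogens by atom environment:
  6 × C: 2 H each → 12
  5 × C: 1 H each → 5
  4 × C: 3 H each → 12
  3 × C: no H
  2 × N: no H
  1 × Br: no H
  1 × Cl: no H
  1 × N (charge +1): 1 H
  1 × O: no H
  Total hydrogens = 30.
Net charge +1.
Molecular formula: C18H30BrClN3O+

C18H30BrClN3O+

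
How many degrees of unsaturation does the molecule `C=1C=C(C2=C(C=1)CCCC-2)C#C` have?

Molecular formula from the SMILES: C12H12.
DoU = (2C + 2 + N − H − X)/2 = (2·12 + 2 + 0 − 12 − 0)/2 = 14/2 = 7.
(Structurally: 2 ring(s) + 5 π bond(s) = 7.)

7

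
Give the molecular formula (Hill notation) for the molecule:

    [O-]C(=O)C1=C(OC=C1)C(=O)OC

Heavy atoms from the SMILES: 7 C, 5 O.
Implicit hydrogens by atom environment:
  3 × O: no H
  2 × C (aromatic): 1 H each → 2
  2 × C (aromatic): no H
  2 × C: no H
  1 × C: 3 H
  1 × O (aromatic): no H
  1 × O (charge -1): no H
  Total hydrogens = 5.
Net charge -1.
Molecular formula: C7H5O5-

C7H5O5-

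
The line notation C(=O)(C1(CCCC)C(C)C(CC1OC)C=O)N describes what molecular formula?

Heavy atoms from the SMILES: 13 C, 1 N, 3 O.
Implicit hydrogens by atom environment:
  4 × C: 2 H each → 8
  4 × C: 1 H each → 4
  3 × C: 3 H each → 9
  3 × O: no H
  2 × C: no H
  1 × N: 2 H
  Total hydrogens = 23.
Molecular formula: C13H23NO3

C13H23NO3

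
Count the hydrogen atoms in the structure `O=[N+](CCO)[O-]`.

5

Hydrogens are implicit in SMILES; fill each atom to its normal valence:
  2 × C: 2 H each → 4
  1 × N (charge +1): no H
  1 × O: 1 H
  1 × O: no H
  1 × O (charge -1): no H
  Total hydrogens = 5.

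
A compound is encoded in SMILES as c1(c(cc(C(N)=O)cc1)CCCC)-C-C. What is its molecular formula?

C13H19NO

Heavy atoms from the SMILES: 13 C, 1 N, 1 O.
Implicit hydrogens by atom environment:
  4 × C: 2 H each → 8
  3 × C (aromatic): 1 H each → 3
  3 × C (aromatic): no H
  2 × C: 3 H each → 6
  1 × C: no H
  1 × N: 2 H
  1 × O: no H
  Total hydrogens = 19.
Molecular formula: C13H19NO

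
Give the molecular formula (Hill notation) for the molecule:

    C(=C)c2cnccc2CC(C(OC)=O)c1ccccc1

C17H17NO2

Heavy atoms from the SMILES: 17 C, 1 N, 2 O.
Implicit hydrogens by atom environment:
  8 × C (aromatic): 1 H each → 8
  3 × C (aromatic): no H
  2 × C: 2 H each → 4
  2 × C: 1 H each → 2
  2 × O: no H
  1 × C: 3 H
  1 × C: no H
  1 × N (aromatic): no H
  Total hydrogens = 17.
Molecular formula: C17H17NO2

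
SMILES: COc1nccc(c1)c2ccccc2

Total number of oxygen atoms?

1

The symbol for oxygen appears 1 time in the SMILES.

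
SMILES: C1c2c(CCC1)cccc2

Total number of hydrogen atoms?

12

Hydrogens are implicit in SMILES; fill each atom to its normal valence:
  4 × C: 2 H each → 8
  4 × C (aromatic): 1 H each → 4
  2 × C (aromatic): no H
  Total hydrogens = 12.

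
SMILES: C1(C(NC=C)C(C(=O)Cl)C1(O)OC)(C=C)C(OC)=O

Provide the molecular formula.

Heavy atoms from the SMILES: 12 C, 1 Cl, 1 N, 5 O.
Implicit hydrogens by atom environment:
  4 × C: 1 H each → 4
  4 × C: no H
  4 × O: no H
  2 × C: 3 H each → 6
  2 × C: 2 H each → 4
  1 × Cl: no H
  1 × N: 1 H
  1 × O: 1 H
  Total hydrogens = 16.
Molecular formula: C12H16ClNO5

C12H16ClNO5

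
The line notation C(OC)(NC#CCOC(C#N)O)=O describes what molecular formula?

Heavy atoms from the SMILES: 7 C, 2 N, 4 O.
Implicit hydrogens by atom environment:
  4 × C: no H
  3 × O: no H
  1 × C: 3 H
  1 × C: 2 H
  1 × C: 1 H
  1 × N: 1 H
  1 × N: no H
  1 × O: 1 H
  Total hydrogens = 8.
Molecular formula: C7H8N2O4

C7H8N2O4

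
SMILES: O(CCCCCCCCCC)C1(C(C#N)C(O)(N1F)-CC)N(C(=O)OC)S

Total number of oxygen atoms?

4

The symbol for oxygen appears 4 times in the SMILES.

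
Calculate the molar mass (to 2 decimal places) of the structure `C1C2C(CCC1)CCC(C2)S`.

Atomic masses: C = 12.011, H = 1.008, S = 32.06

170.31

Molecular formula: C10H18S.
M = 10×12.011 + 18×1.008 + 1×32.06 = 170.31 g/mol.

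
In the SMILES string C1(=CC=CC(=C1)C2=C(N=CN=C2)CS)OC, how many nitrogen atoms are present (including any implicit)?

2

The symbol for nitrogen appears 2 times in the SMILES.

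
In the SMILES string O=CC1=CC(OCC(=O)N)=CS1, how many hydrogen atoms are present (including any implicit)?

Hydrogens are implicit in SMILES; fill each atom to its normal valence:
  3 × O: no H
  2 × C (aromatic): 1 H each → 2
  2 × C (aromatic): no H
  1 × C: 2 H
  1 × C: 1 H
  1 × C: no H
  1 × N: 2 H
  1 × S (aromatic): no H
  Total hydrogens = 7.

7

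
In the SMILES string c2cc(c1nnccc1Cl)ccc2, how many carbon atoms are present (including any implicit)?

10

The symbol for carbon appears 10 times in the SMILES. Lowercase c denotes aromatic carbon and counts toward C.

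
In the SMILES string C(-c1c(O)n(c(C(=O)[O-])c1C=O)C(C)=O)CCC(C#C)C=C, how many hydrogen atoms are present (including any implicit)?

Hydrogens are implicit in SMILES; fill each atom to its normal valence:
  4 × C: 2 H each → 8
  4 × C: 1 H each → 4
  4 × C (aromatic): no H
  3 × C: no H
  3 × O: no H
  1 × C: 3 H
  1 × N (aromatic): no H
  1 × O: 1 H
  1 × O (charge -1): no H
  Total hydrogens = 16.

16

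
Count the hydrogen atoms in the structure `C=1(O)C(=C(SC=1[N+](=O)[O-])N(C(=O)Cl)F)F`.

1

Hydrogens are implicit in SMILES; fill each atom to its normal valence:
  4 × C (aromatic): no H
  2 × F: no H
  2 × O: no H
  1 × C: no H
  1 × Cl: no H
  1 × N (charge +1): no H
  1 × N: no H
  1 × O: 1 H
  1 × O (charge -1): no H
  1 × S (aromatic): no H
  Total hydrogens = 1.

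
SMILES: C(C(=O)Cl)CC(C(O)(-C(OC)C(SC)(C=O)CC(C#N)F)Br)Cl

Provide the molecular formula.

Heavy atoms from the SMILES: 1 Br, 13 C, 2 Cl, 1 F, 1 N, 4 O, 1 S.
Implicit hydrogens by atom environment:
  4 × C: 1 H each → 4
  4 × C: no H
  3 × C: 2 H each → 6
  3 × O: no H
  2 × C: 3 H each → 6
  2 × Cl: no H
  1 × Br: no H
  1 × F: no H
  1 × N: no H
  1 × O: 1 H
  1 × S: no H
  Total hydrogens = 17.
Molecular formula: C13H17BrCl2FNO4S

C13H17BrCl2FNO4S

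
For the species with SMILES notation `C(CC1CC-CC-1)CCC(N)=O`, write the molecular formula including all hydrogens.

C10H19NO

Heavy atoms from the SMILES: 10 C, 1 N, 1 O.
Implicit hydrogens by atom environment:
  8 × C: 2 H each → 16
  1 × C: 1 H
  1 × C: no H
  1 × N: 2 H
  1 × O: no H
  Total hydrogens = 19.
Molecular formula: C10H19NO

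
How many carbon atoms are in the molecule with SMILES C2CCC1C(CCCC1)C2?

10

The symbol for carbon appears 10 times in the SMILES.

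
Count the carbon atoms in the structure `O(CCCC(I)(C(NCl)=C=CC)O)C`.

The symbol for carbon appears 9 times in the SMILES. (Cl is a single chlorine, not C + l.)

9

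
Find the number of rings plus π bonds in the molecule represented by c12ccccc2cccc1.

Molecular formula from the SMILES: C10H8.
DoU = (2C + 2 + N − H − X)/2 = (2·10 + 2 + 0 − 8 − 0)/2 = 14/2 = 7.
(Structurally: 2 ring(s) + 5 π bond(s) = 7.)

7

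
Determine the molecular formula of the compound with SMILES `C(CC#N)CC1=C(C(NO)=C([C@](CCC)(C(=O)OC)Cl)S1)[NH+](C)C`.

C16H25ClN3O3S+

Heavy atoms from the SMILES: 16 C, 1 Cl, 3 N, 3 O, 1 S.
Implicit hydrogens by atom environment:
  5 × C: 2 H each → 10
  4 × C: 3 H each → 12
  4 × C (aromatic): no H
  3 × C: no H
  2 × O: no H
  1 × Cl: no H
  1 × N (charge +1): 1 H
  1 × N: 1 H
  1 × N: no H
  1 × O: 1 H
  1 × S (aromatic): no H
  Total hydrogens = 25.
Net charge +1.
Molecular formula: C16H25ClN3O3S+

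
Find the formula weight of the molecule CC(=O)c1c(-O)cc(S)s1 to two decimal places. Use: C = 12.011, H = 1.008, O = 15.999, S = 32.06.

174.23

Molecular formula: C6H6O2S2.
M = 6×12.011 + 6×1.008 + 2×15.999 + 2×32.06 = 174.23 g/mol.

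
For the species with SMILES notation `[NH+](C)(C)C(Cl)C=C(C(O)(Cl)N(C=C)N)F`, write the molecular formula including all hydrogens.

C8H15Cl2FN3O+

Heavy atoms from the SMILES: 8 C, 2 Cl, 1 F, 3 N, 1 O.
Implicit hydrogens by atom environment:
  3 × C: 1 H each → 3
  2 × C: 3 H each → 6
  2 × C: no H
  2 × Cl: no H
  1 × C: 2 H
  1 × F: no H
  1 × N: 2 H
  1 × N (charge +1): 1 H
  1 × N: no H
  1 × O: 1 H
  Total hydrogens = 15.
Net charge +1.
Molecular formula: C8H15Cl2FN3O+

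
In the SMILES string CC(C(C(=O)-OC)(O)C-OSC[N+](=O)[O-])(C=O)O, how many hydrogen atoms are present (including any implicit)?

Hydrogens are implicit in SMILES; fill each atom to its normal valence:
  5 × O: no H
  3 × C: no H
  2 × C: 3 H each → 6
  2 × C: 2 H each → 4
  2 × O: 1 H each → 2
  1 × C: 1 H
  1 × N (charge +1): no H
  1 × O (charge -1): no H
  1 × S: no H
  Total hydrogens = 13.

13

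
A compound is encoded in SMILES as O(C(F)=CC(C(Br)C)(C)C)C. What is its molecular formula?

C8H14BrFO

Heavy atoms from the SMILES: 1 Br, 8 C, 1 F, 1 O.
Implicit hydrogens by atom environment:
  4 × C: 3 H each → 12
  2 × C: 1 H each → 2
  2 × C: no H
  1 × Br: no H
  1 × F: no H
  1 × O: no H
  Total hydrogens = 14.
Molecular formula: C8H14BrFO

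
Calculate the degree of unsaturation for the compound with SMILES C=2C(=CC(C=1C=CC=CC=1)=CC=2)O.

8

Molecular formula from the SMILES: C12H10O.
DoU = (2C + 2 + N − H − X)/2 = (2·12 + 2 + 0 − 10 − 0)/2 = 16/2 = 8.
(Structurally: 2 ring(s) + 6 π bond(s) = 8.)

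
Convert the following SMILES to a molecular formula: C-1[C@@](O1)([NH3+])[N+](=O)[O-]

Heavy atoms from the SMILES: 2 C, 2 N, 3 O.
Implicit hydrogens by atom environment:
  2 × O: no H
  1 × C: 2 H
  1 × C: no H
  1 × N (charge +1): 3 H
  1 × N (charge +1): no H
  1 × O (charge -1): no H
  Total hydrogens = 5.
Net charge +1.
Molecular formula: C2H5N2O3+

C2H5N2O3+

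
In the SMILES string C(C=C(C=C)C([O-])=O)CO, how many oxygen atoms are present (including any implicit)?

3

The symbol for oxygen appears 3 times in the SMILES.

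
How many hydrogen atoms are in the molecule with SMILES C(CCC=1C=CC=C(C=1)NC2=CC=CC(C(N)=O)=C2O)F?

17

Hydrogens are implicit in SMILES; fill each atom to its normal valence:
  7 × C (aromatic): 1 H each → 7
  5 × C (aromatic): no H
  3 × C: 2 H each → 6
  1 × C: no H
  1 × F: no H
  1 × N: 2 H
  1 × N: 1 H
  1 × O: 1 H
  1 × O: no H
  Total hydrogens = 17.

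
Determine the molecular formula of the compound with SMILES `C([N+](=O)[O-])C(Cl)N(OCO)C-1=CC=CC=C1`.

C9H11ClN2O4

Heavy atoms from the SMILES: 9 C, 1 Cl, 2 N, 4 O.
Implicit hydrogens by atom environment:
  5 × C (aromatic): 1 H each → 5
  2 × C: 2 H each → 4
  2 × O: no H
  1 × C: 1 H
  1 × C (aromatic): no H
  1 × Cl: no H
  1 × N: no H
  1 × N (charge +1): no H
  1 × O: 1 H
  1 × O (charge -1): no H
  Total hydrogens = 11.
Molecular formula: C9H11ClN2O4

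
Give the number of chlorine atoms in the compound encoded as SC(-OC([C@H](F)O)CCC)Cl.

1

The symbol for chlorine appears 1 time in the SMILES.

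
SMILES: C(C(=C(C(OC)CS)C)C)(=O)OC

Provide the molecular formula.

Heavy atoms from the SMILES: 9 C, 3 O, 1 S.
Implicit hydrogens by atom environment:
  4 × C: 3 H each → 12
  3 × C: no H
  3 × O: no H
  1 × C: 2 H
  1 × C: 1 H
  1 × S: 1 H
  Total hydrogens = 16.
Molecular formula: C9H16O3S

C9H16O3S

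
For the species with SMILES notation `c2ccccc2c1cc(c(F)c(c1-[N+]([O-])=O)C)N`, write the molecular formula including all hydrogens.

Heavy atoms from the SMILES: 13 C, 1 F, 2 N, 2 O.
Implicit hydrogens by atom environment:
  6 × C (aromatic): 1 H each → 6
  6 × C (aromatic): no H
  1 × C: 3 H
  1 × F: no H
  1 × N: 2 H
  1 × N (charge +1): no H
  1 × O: no H
  1 × O (charge -1): no H
  Total hydrogens = 11.
Molecular formula: C13H11FN2O2

C13H11FN2O2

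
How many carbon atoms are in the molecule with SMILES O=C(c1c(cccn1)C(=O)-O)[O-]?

The symbol for carbon appears 7 times in the SMILES. Lowercase c denotes aromatic carbon and counts toward C.

7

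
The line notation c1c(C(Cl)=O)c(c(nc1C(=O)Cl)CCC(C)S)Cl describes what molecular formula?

C11H10Cl3NO2S

Heavy atoms from the SMILES: 11 C, 3 Cl, 1 N, 2 O, 1 S.
Implicit hydrogens by atom environment:
  4 × C (aromatic): no H
  3 × Cl: no H
  2 × C: 2 H each → 4
  2 × C: no H
  2 × O: no H
  1 × C: 3 H
  1 × C (aromatic): 1 H
  1 × C: 1 H
  1 × N (aromatic): no H
  1 × S: 1 H
  Total hydrogens = 10.
Molecular formula: C11H10Cl3NO2S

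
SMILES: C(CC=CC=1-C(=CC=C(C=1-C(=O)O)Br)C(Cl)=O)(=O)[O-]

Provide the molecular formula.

C12H7BrClO5-

Heavy atoms from the SMILES: 1 Br, 12 C, 1 Cl, 5 O.
Implicit hydrogens by atom environment:
  4 × C (aromatic): no H
  3 × C: no H
  3 × O: no H
  2 × C (aromatic): 1 H each → 2
  2 × C: 1 H each → 2
  1 × Br: no H
  1 × C: 2 H
  1 × Cl: no H
  1 × O: 1 H
  1 × O (charge -1): no H
  Total hydrogens = 7.
Net charge -1.
Molecular formula: C12H7BrClO5-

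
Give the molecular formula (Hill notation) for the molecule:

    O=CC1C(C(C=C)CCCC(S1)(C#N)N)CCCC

C15H24N2OS

Heavy atoms from the SMILES: 15 C, 2 N, 1 O, 1 S.
Implicit hydrogens by atom environment:
  7 × C: 2 H each → 14
  5 × C: 1 H each → 5
  2 × C: no H
  1 × C: 3 H
  1 × N: 2 H
  1 × N: no H
  1 × O: no H
  1 × S: no H
  Total hydrogens = 24.
Molecular formula: C15H24N2OS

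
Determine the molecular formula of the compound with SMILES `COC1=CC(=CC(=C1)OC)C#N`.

C9H9NO2

Heavy atoms from the SMILES: 9 C, 1 N, 2 O.
Implicit hydrogens by atom environment:
  3 × C (aromatic): 1 H each → 3
  3 × C (aromatic): no H
  2 × C: 3 H each → 6
  2 × O: no H
  1 × C: no H
  1 × N: no H
  Total hydrogens = 9.
Molecular formula: C9H9NO2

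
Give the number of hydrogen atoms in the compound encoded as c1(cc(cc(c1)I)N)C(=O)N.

Hydrogens are implicit in SMILES; fill each atom to its normal valence:
  3 × C (aromatic): 1 H each → 3
  3 × C (aromatic): no H
  2 × N: 2 H each → 4
  1 × C: no H
  1 × I: no H
  1 × O: no H
  Total hydrogens = 7.

7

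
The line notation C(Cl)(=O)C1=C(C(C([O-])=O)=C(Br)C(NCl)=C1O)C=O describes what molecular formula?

Heavy atoms from the SMILES: 1 Br, 9 C, 2 Cl, 1 N, 5 O.
Implicit hydrogens by atom environment:
  6 × C (aromatic): no H
  3 × O: no H
  2 × C: no H
  2 × Cl: no H
  1 × Br: no H
  1 × C: 1 H
  1 × N: 1 H
  1 × O: 1 H
  1 × O (charge -1): no H
  Total hydrogens = 3.
Net charge -1.
Molecular formula: C9H3BrCl2NO5-

C9H3BrCl2NO5-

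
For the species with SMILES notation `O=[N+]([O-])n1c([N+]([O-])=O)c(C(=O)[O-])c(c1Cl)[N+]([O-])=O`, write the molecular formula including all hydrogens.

Heavy atoms from the SMILES: 5 C, 1 Cl, 4 N, 8 O.
Implicit hydrogens by atom environment:
  4 × C (aromatic): no H
  4 × O: no H
  4 × O (charge -1): no H
  3 × N (charge +1): no H
  1 × C: no H
  1 × Cl: no H
  1 × N (aromatic): no H
  Total hydrogens = 0.
Net charge -1.
Molecular formula: C5ClN4O8-

C5ClN4O8-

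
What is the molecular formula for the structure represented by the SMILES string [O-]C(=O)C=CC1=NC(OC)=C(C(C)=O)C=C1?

Heavy atoms from the SMILES: 11 C, 1 N, 4 O.
Implicit hydrogens by atom environment:
  3 × C (aromatic): no H
  3 × O: no H
  2 × C: 3 H each → 6
  2 × C (aromatic): 1 H each → 2
  2 × C: 1 H each → 2
  2 × C: no H
  1 × N (aromatic): no H
  1 × O (charge -1): no H
  Total hydrogens = 10.
Net charge -1.
Molecular formula: C11H10NO4-

C11H10NO4-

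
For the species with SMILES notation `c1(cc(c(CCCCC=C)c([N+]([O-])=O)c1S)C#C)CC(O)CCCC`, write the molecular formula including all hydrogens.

C20H27NO3S

Heavy atoms from the SMILES: 20 C, 1 N, 3 O, 1 S.
Implicit hydrogens by atom environment:
  9 × C: 2 H each → 18
  5 × C (aromatic): no H
  3 × C: 1 H each → 3
  1 × C: 3 H
  1 × C (aromatic): 1 H
  1 × C: no H
  1 × N (charge +1): no H
  1 × O: 1 H
  1 × O: no H
  1 × O (charge -1): no H
  1 × S: 1 H
  Total hydrogens = 27.
Molecular formula: C20H27NO3S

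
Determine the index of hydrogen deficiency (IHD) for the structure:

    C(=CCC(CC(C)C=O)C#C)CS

Molecular formula from the SMILES: C11H16OS.
DoU = (2C + 2 + N − H − X)/2 = (2·11 + 2 + 0 − 16 − 0)/2 = 8/2 = 4.
(Structurally: 0 ring(s) + 4 π bond(s) = 4.)

4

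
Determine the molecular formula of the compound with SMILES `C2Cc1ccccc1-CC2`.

C10H12

Heavy atoms from the SMILES: 10 C.
Implicit hydrogens by atom environment:
  4 × C: 2 H each → 8
  4 × C (aromatic): 1 H each → 4
  2 × C (aromatic): no H
  Total hydrogens = 12.
Molecular formula: C10H12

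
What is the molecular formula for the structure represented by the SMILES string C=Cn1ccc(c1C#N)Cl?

C7H5ClN2

Heavy atoms from the SMILES: 7 C, 1 Cl, 2 N.
Implicit hydrogens by atom environment:
  2 × C (aromatic): 1 H each → 2
  2 × C (aromatic): no H
  1 × C: 2 H
  1 × C: 1 H
  1 × C: no H
  1 × Cl: no H
  1 × N (aromatic): no H
  1 × N: no H
  Total hydrogens = 5.
Molecular formula: C7H5ClN2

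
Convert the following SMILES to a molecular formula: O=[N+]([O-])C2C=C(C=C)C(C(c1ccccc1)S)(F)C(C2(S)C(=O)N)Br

Heavy atoms from the SMILES: 1 Br, 16 C, 1 F, 2 N, 3 O, 2 S.
Implicit hydrogens by atom environment:
  5 × C: 1 H each → 5
  5 × C (aromatic): 1 H each → 5
  4 × C: no H
  2 × O: no H
  2 × S: 1 H each → 2
  1 × Br: no H
  1 × C: 2 H
  1 × C (aromatic): no H
  1 × F: no H
  1 × N: 2 H
  1 × N (charge +1): no H
  1 × O (charge -1): no H
  Total hydrogens = 16.
Molecular formula: C16H16BrFN2O3S2

C16H16BrFN2O3S2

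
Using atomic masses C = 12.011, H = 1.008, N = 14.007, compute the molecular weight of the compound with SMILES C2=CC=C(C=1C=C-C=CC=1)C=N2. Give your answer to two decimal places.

155.20

Molecular formula: C11H9N.
M = 11×12.011 + 9×1.008 + 1×14.007 = 155.20 g/mol.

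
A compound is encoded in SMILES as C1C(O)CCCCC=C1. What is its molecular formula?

Heavy atoms from the SMILES: 8 C, 1 O.
Implicit hydrogens by atom environment:
  5 × C: 2 H each → 10
  3 × C: 1 H each → 3
  1 × O: 1 H
  Total hydrogens = 14.
Molecular formula: C8H14O

C8H14O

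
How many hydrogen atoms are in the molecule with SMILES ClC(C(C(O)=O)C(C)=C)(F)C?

Hydrogens are implicit in SMILES; fill each atom to its normal valence:
  3 × C: no H
  2 × C: 3 H each → 6
  1 × C: 2 H
  1 × C: 1 H
  1 × Cl: no H
  1 × F: no H
  1 × O: 1 H
  1 × O: no H
  Total hydrogens = 10.

10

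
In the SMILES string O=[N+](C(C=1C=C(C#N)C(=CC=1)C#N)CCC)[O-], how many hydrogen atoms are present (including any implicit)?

11

Hydrogens are implicit in SMILES; fill each atom to its normal valence:
  3 × C (aromatic): 1 H each → 3
  3 × C (aromatic): no H
  2 × C: 2 H each → 4
  2 × C: no H
  2 × N: no H
  1 × C: 3 H
  1 × C: 1 H
  1 × N (charge +1): no H
  1 × O: no H
  1 × O (charge -1): no H
  Total hydrogens = 11.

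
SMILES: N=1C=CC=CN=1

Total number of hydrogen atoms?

4

Hydrogens are implicit in SMILES; fill each atom to its normal valence:
  4 × C (aromatic): 1 H each → 4
  2 × N (aromatic): no H
  Total hydrogens = 4.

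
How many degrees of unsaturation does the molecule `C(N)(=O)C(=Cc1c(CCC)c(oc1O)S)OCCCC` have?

5

Molecular formula from the SMILES: C14H21NO4S.
DoU = (2C + 2 + N − H − X)/2 = (2·14 + 2 + 1 − 21 − 0)/2 = 10/2 = 5.
(Structurally: 1 ring(s) + 4 π bond(s) = 5.)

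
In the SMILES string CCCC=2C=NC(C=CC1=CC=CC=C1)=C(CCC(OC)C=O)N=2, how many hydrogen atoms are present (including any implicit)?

Hydrogens are implicit in SMILES; fill each atom to its normal valence:
  6 × C (aromatic): 1 H each → 6
  4 × C: 2 H each → 8
  4 × C: 1 H each → 4
  4 × C (aromatic): no H
  2 × C: 3 H each → 6
  2 × N (aromatic): no H
  2 × O: no H
  Total hydrogens = 24.

24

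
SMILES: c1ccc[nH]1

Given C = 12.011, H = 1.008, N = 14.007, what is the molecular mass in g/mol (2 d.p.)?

Molecular formula: C4H5N.
M = 4×12.011 + 5×1.008 + 1×14.007 = 67.09 g/mol.

67.09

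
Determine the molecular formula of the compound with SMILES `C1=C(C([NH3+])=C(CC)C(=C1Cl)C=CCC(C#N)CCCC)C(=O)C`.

Heavy atoms from the SMILES: 19 C, 1 Cl, 2 N, 1 O.
Implicit hydrogens by atom environment:
  5 × C: 2 H each → 10
  5 × C (aromatic): no H
  3 × C: 3 H each → 9
  3 × C: 1 H each → 3
  2 × C: no H
  1 × C (aromatic): 1 H
  1 × Cl: no H
  1 × N (charge +1): 3 H
  1 × N: no H
  1 × O: no H
  Total hydrogens = 26.
Net charge +1.
Molecular formula: C19H26ClN2O+

C19H26ClN2O+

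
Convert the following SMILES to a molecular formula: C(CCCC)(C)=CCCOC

Heavy atoms from the SMILES: 10 C, 1 O.
Implicit hydrogens by atom environment:
  5 × C: 2 H each → 10
  3 × C: 3 H each → 9
  1 × C: 1 H
  1 × C: no H
  1 × O: no H
  Total hydrogens = 20.
Molecular formula: C10H20O

C10H20O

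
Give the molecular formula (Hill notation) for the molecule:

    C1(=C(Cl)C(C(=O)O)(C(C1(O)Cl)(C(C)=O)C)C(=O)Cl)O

Heavy atoms from the SMILES: 10 C, 3 Cl, 6 O.
Implicit hydrogens by atom environment:
  8 × C: no H
  3 × Cl: no H
  3 × O: 1 H each → 3
  3 × O: no H
  2 × C: 3 H each → 6
  Total hydrogens = 9.
Molecular formula: C10H9Cl3O6

C10H9Cl3O6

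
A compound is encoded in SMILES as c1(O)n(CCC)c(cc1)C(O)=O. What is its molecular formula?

C8H11NO3

Heavy atoms from the SMILES: 8 C, 1 N, 3 O.
Implicit hydrogens by atom environment:
  2 × C: 2 H each → 4
  2 × C (aromatic): 1 H each → 2
  2 × C (aromatic): no H
  2 × O: 1 H each → 2
  1 × C: 3 H
  1 × C: no H
  1 × N (aromatic): no H
  1 × O: no H
  Total hydrogens = 11.
Molecular formula: C8H11NO3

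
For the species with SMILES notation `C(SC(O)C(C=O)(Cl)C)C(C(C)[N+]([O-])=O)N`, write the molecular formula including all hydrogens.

Heavy atoms from the SMILES: 8 C, 1 Cl, 2 N, 4 O, 1 S.
Implicit hydrogens by atom environment:
  4 × C: 1 H each → 4
  2 × C: 3 H each → 6
  2 × O: no H
  1 × C: 2 H
  1 × C: no H
  1 × Cl: no H
  1 × N: 2 H
  1 × N (charge +1): no H
  1 × O: 1 H
  1 × O (charge -1): no H
  1 × S: no H
  Total hydrogens = 15.
Molecular formula: C8H15ClN2O4S

C8H15ClN2O4S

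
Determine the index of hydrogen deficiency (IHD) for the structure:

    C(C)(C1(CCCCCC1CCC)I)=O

2

Molecular formula from the SMILES: C12H21IO.
DoU = (2C + 2 + N − H − X)/2 = (2·12 + 2 + 0 − 21 − 1)/2 = 4/2 = 2.
(Structurally: 1 ring(s) + 1 π bond(s) = 2.)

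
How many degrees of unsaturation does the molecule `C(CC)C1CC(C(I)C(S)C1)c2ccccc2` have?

5

Molecular formula from the SMILES: C15H21IS.
DoU = (2C + 2 + N − H − X)/2 = (2·15 + 2 + 0 − 21 − 1)/2 = 10/2 = 5.
(Structurally: 2 ring(s) + 3 π bond(s) = 5.)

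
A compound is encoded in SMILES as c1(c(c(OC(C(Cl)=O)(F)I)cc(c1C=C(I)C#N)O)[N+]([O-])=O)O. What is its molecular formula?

Heavy atoms from the SMILES: 11 C, 1 Cl, 1 F, 2 I, 2 N, 6 O.
Implicit hydrogens by atom environment:
  5 × C (aromatic): no H
  4 × C: no H
  3 × O: no H
  2 × I: no H
  2 × O: 1 H each → 2
  1 × C (aromatic): 1 H
  1 × C: 1 H
  1 × Cl: no H
  1 × F: no H
  1 × N (charge +1): no H
  1 × N: no H
  1 × O (charge -1): no H
  Total hydrogens = 4.
Molecular formula: C11H4ClFI2N2O6

C11H4ClFI2N2O6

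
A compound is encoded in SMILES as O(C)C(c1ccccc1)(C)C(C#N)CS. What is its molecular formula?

C12H15NOS

Heavy atoms from the SMILES: 12 C, 1 N, 1 O, 1 S.
Implicit hydrogens by atom environment:
  5 × C (aromatic): 1 H each → 5
  2 × C: 3 H each → 6
  2 × C: no H
  1 × C: 2 H
  1 × C: 1 H
  1 × C (aromatic): no H
  1 × N: no H
  1 × O: no H
  1 × S: 1 H
  Total hydrogens = 15.
Molecular formula: C12H15NOS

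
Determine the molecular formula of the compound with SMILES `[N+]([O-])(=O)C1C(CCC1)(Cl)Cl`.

Heavy atoms from the SMILES: 5 C, 2 Cl, 1 N, 2 O.
Implicit hydrogens by atom environment:
  3 × C: 2 H each → 6
  2 × Cl: no H
  1 × C: 1 H
  1 × C: no H
  1 × N (charge +1): no H
  1 × O: no H
  1 × O (charge -1): no H
  Total hydrogens = 7.
Molecular formula: C5H7Cl2NO2

C5H7Cl2NO2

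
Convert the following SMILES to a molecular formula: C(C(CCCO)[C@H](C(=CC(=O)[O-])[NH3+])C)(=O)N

C10H18N2O4

Heavy atoms from the SMILES: 10 C, 2 N, 4 O.
Implicit hydrogens by atom environment:
  3 × C: 2 H each → 6
  3 × C: 1 H each → 3
  3 × C: no H
  2 × O: no H
  1 × C: 3 H
  1 × N (charge +1): 3 H
  1 × N: 2 H
  1 × O: 1 H
  1 × O (charge -1): no H
  Total hydrogens = 18.
Molecular formula: C10H18N2O4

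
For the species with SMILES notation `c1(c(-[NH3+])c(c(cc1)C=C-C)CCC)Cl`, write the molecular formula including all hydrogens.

Heavy atoms from the SMILES: 12 C, 1 Cl, 1 N.
Implicit hydrogens by atom environment:
  4 × C (aromatic): no H
  2 × C: 3 H each → 6
  2 × C: 2 H each → 4
  2 × C (aromatic): 1 H each → 2
  2 × C: 1 H each → 2
  1 × Cl: no H
  1 × N (charge +1): 3 H
  Total hydrogens = 17.
Net charge +1.
Molecular formula: C12H17ClN+

C12H17ClN+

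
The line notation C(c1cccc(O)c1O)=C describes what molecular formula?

Heavy atoms from the SMILES: 8 C, 2 O.
Implicit hydrogens by atom environment:
  3 × C (aromatic): 1 H each → 3
  3 × C (aromatic): no H
  2 × O: 1 H each → 2
  1 × C: 2 H
  1 × C: 1 H
  Total hydrogens = 8.
Molecular formula: C8H8O2

C8H8O2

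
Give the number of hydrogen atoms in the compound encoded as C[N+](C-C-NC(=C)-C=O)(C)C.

17

Hydrogens are implicit in SMILES; fill each atom to its normal valence:
  3 × C: 3 H each → 9
  3 × C: 2 H each → 6
  1 × C: 1 H
  1 × C: no H
  1 × N: 1 H
  1 × N (charge +1): no H
  1 × O: no H
  Total hydrogens = 17.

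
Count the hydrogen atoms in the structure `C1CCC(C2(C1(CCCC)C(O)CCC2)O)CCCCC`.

36

Hydrogens are implicit in SMILES; fill each atom to its normal valence:
  13 × C: 2 H each → 26
  2 × C: 3 H each → 6
  2 × C: 1 H each → 2
  2 × C: no H
  2 × O: 1 H each → 2
  Total hydrogens = 36.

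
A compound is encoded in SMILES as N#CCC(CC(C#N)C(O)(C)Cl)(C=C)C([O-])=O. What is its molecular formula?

C11H12ClN2O3-

Heavy atoms from the SMILES: 11 C, 1 Cl, 2 N, 3 O.
Implicit hydrogens by atom environment:
  5 × C: no H
  3 × C: 2 H each → 6
  2 × C: 1 H each → 2
  2 × N: no H
  1 × C: 3 H
  1 × Cl: no H
  1 × O: 1 H
  1 × O: no H
  1 × O (charge -1): no H
  Total hydrogens = 12.
Net charge -1.
Molecular formula: C11H12ClN2O3-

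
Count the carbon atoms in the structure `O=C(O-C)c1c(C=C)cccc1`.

The symbol for carbon appears 10 times in the SMILES. Lowercase c denotes aromatic carbon and counts toward C.

10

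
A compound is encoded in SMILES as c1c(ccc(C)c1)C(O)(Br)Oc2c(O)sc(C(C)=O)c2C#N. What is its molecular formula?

Heavy atoms from the SMILES: 1 Br, 15 C, 1 N, 4 O, 1 S.
Implicit hydrogens by atom environment:
  6 × C (aromatic): no H
  4 × C (aromatic): 1 H each → 4
  3 × C: no H
  2 × C: 3 H each → 6
  2 × O: 1 H each → 2
  2 × O: no H
  1 × Br: no H
  1 × N: no H
  1 × S (aromatic): no H
  Total hydrogens = 12.
Molecular formula: C15H12BrNO4S

C15H12BrNO4S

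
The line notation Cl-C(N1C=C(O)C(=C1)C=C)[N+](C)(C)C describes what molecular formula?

C10H16ClN2O+

Heavy atoms from the SMILES: 10 C, 1 Cl, 2 N, 1 O.
Implicit hydrogens by atom environment:
  3 × C: 3 H each → 9
  2 × C (aromatic): 1 H each → 2
  2 × C: 1 H each → 2
  2 × C (aromatic): no H
  1 × C: 2 H
  1 × Cl: no H
  1 × N (aromatic): no H
  1 × N (charge +1): no H
  1 × O: 1 H
  Total hydrogens = 16.
Net charge +1.
Molecular formula: C10H16ClN2O+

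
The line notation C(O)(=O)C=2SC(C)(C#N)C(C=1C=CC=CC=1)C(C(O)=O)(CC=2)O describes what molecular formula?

Heavy atoms from the SMILES: 16 C, 1 N, 5 O, 1 S.
Implicit hydrogens by atom environment:
  6 × C: no H
  5 × C (aromatic): 1 H each → 5
  3 × O: 1 H each → 3
  2 × C: 1 H each → 2
  2 × O: no H
  1 × C: 3 H
  1 × C: 2 H
  1 × C (aromatic): no H
  1 × N: no H
  1 × S: no H
  Total hydrogens = 15.
Molecular formula: C16H15NO5S

C16H15NO5S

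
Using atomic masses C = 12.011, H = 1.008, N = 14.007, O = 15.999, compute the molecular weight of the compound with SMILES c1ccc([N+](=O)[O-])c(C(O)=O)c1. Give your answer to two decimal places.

Molecular formula: C7H5NO4.
M = 7×12.011 + 5×1.008 + 1×14.007 + 4×15.999 = 167.12 g/mol.

167.12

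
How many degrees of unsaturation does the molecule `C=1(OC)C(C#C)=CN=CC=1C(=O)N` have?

Molecular formula from the SMILES: C9H8N2O2.
DoU = (2C + 2 + N − H − X)/2 = (2·9 + 2 + 2 − 8 − 0)/2 = 14/2 = 7.
(Structurally: 1 ring(s) + 6 π bond(s) = 7.)

7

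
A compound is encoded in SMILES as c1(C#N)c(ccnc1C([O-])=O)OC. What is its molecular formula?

Heavy atoms from the SMILES: 8 C, 2 N, 3 O.
Implicit hydrogens by atom environment:
  3 × C (aromatic): no H
  2 × C (aromatic): 1 H each → 2
  2 × C: no H
  2 × O: no H
  1 × C: 3 H
  1 × N (aromatic): no H
  1 × N: no H
  1 × O (charge -1): no H
  Total hydrogens = 5.
Net charge -1.
Molecular formula: C8H5N2O3-

C8H5N2O3-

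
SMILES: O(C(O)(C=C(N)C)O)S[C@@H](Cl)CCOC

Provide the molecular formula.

Heavy atoms from the SMILES: 8 C, 1 Cl, 1 N, 4 O, 1 S.
Implicit hydrogens by atom environment:
  2 × C: 3 H each → 6
  2 × C: 2 H each → 4
  2 × C: 1 H each → 2
  2 × C: no H
  2 × O: 1 H each → 2
  2 × O: no H
  1 × Cl: no H
  1 × N: 2 H
  1 × S: no H
  Total hydrogens = 16.
Molecular formula: C8H16ClNO4S

C8H16ClNO4S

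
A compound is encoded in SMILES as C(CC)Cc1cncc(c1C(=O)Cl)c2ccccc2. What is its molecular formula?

C16H16ClNO

Heavy atoms from the SMILES: 16 C, 1 Cl, 1 N, 1 O.
Implicit hydrogens by atom environment:
  7 × C (aromatic): 1 H each → 7
  4 × C (aromatic): no H
  3 × C: 2 H each → 6
  1 × C: 3 H
  1 × C: no H
  1 × Cl: no H
  1 × N (aromatic): no H
  1 × O: no H
  Total hydrogens = 16.
Molecular formula: C16H16ClNO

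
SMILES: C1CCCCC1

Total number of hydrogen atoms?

Hydrogens are implicit in SMILES; fill each atom to its normal valence:
  6 × C: 2 H each → 12
  Total hydrogens = 12.

12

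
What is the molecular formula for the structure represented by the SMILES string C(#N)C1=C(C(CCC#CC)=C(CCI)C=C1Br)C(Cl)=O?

C15H12BrClINO

Heavy atoms from the SMILES: 1 Br, 15 C, 1 Cl, 1 I, 1 N, 1 O.
Implicit hydrogens by atom environment:
  5 × C (aromatic): no H
  4 × C: 2 H each → 8
  4 × C: no H
  1 × Br: no H
  1 × C: 3 H
  1 × C (aromatic): 1 H
  1 × Cl: no H
  1 × I: no H
  1 × N: no H
  1 × O: no H
  Total hydrogens = 12.
Molecular formula: C15H12BrClINO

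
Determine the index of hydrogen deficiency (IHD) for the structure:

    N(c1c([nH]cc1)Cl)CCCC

Molecular formula from the SMILES: C8H13ClN2.
DoU = (2C + 2 + N − H − X)/2 = (2·8 + 2 + 2 − 13 − 1)/2 = 6/2 = 3.
(Structurally: 1 ring(s) + 2 π bond(s) = 3.)

3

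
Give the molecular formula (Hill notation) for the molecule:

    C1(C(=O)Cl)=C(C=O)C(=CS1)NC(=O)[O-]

C7H3ClNO4S-

Heavy atoms from the SMILES: 7 C, 1 Cl, 1 N, 4 O, 1 S.
Implicit hydrogens by atom environment:
  3 × C (aromatic): no H
  3 × O: no H
  2 × C: no H
  1 × C (aromatic): 1 H
  1 × C: 1 H
  1 × Cl: no H
  1 × N: 1 H
  1 × O (charge -1): no H
  1 × S (aromatic): no H
  Total hydrogens = 3.
Net charge -1.
Molecular formula: C7H3ClNO4S-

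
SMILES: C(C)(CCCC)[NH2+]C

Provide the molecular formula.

C7H18N+

Heavy atoms from the SMILES: 7 C, 1 N.
Implicit hydrogens by atom environment:
  3 × C: 3 H each → 9
  3 × C: 2 H each → 6
  1 × C: 1 H
  1 × N (charge +1): 2 H
  Total hydrogens = 18.
Net charge +1.
Molecular formula: C7H18N+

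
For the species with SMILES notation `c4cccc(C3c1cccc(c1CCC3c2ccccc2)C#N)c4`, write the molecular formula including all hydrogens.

Heavy atoms from the SMILES: 23 C, 1 N.
Implicit hydrogens by atom environment:
  13 × C (aromatic): 1 H each → 13
  5 × C (aromatic): no H
  2 × C: 2 H each → 4
  2 × C: 1 H each → 2
  1 × C: no H
  1 × N: no H
  Total hydrogens = 19.
Molecular formula: C23H19N

C23H19N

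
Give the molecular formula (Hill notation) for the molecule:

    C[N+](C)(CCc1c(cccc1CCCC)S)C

Heavy atoms from the SMILES: 15 C, 1 N, 1 S.
Implicit hydrogens by atom environment:
  5 × C: 2 H each → 10
  4 × C: 3 H each → 12
  3 × C (aromatic): 1 H each → 3
  3 × C (aromatic): no H
  1 × N (charge +1): no H
  1 × S: 1 H
  Total hydrogens = 26.
Net charge +1.
Molecular formula: C15H26NS+

C15H26NS+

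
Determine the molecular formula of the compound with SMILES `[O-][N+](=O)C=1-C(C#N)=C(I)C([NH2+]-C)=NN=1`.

C6H5IN5O2+

Heavy atoms from the SMILES: 6 C, 1 I, 5 N, 2 O.
Implicit hydrogens by atom environment:
  4 × C (aromatic): no H
  2 × N (aromatic): no H
  1 × C: 3 H
  1 × C: no H
  1 × I: no H
  1 × N (charge +1): 2 H
  1 × N (charge +1): no H
  1 × N: no H
  1 × O: no H
  1 × O (charge -1): no H
  Total hydrogens = 5.
Net charge +1.
Molecular formula: C6H5IN5O2+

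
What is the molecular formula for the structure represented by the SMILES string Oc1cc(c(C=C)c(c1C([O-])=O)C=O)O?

Heavy atoms from the SMILES: 10 C, 5 O.
Implicit hydrogens by atom environment:
  5 × C (aromatic): no H
  2 × C: 1 H each → 2
  2 × O: 1 H each → 2
  2 × O: no H
  1 × C: 2 H
  1 × C (aromatic): 1 H
  1 × C: no H
  1 × O (charge -1): no H
  Total hydrogens = 7.
Net charge -1.
Molecular formula: C10H7O5-

C10H7O5-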